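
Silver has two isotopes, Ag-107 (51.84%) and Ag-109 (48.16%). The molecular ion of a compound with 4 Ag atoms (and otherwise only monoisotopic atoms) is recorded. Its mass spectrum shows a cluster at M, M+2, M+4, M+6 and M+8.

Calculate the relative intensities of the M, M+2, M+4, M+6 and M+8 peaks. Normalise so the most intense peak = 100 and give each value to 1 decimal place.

19.3 : 71.8 : 100.0 : 61.9 : 14.4

Each Ag atom is independently Ag-107 (p = 0.5184) or Ag-109 (q = 0.4816); the cluster is the binomial expansion (p + q)^4.
P(M) = 0.5184^4 = 0.072220
P(M+2) = 4 × 0.5184^3 × 0.4816^1 = 0.268375
P(M+4) = 6 × 0.5184^2 × 0.4816^2 = 0.373985
P(M+6) = 4 × 0.5184^1 × 0.4816^3 = 0.231624
P(M+8) = 0.4816^4 = 0.053795
The M+4 peak is largest (0.373985); scaling to 100 gives 19.3 : 71.8 : 100.0 : 61.9 : 14.4.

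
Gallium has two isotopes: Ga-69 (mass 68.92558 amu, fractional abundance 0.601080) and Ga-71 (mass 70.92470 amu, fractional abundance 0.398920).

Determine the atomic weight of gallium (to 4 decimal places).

69.7231 amu

Ar = Σ fᵢ·mᵢ = 0.601080 × 68.92558 + 0.398920 × 70.92470
= 41.429788 + 28.293281 = 69.723069 amu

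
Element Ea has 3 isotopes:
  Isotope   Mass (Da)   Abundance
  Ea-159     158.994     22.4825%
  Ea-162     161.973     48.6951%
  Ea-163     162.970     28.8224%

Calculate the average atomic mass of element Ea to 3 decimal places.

161.591 Da

Average mass = Σ (abundance × isotope mass) = 0.224825 × 158.994 + 0.486951 × 161.973 + 0.288224 × 162.970
= 35.7458 + 78.8729 + 46.9719 = 161.5906 Da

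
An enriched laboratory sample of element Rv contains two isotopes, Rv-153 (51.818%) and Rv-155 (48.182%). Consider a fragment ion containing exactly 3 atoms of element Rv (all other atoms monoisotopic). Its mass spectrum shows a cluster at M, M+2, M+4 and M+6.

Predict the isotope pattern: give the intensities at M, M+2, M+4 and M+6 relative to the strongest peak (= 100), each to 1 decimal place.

35.8 : 100.0 : 93.0 : 28.8

The 3 Rv atoms are independent, so intensities follow the terms of (0.51818 + 0.48182)^3.
P(M) = 0.51818^3 = 0.139137
P(M+2) = 3 × 0.51818^2 × 0.48182^1 = 0.388121
P(M+4) = 3 × 0.51818^1 × 0.48182^2 = 0.360887
P(M+6) = 0.48182^3 = 0.111855
The M+2 peak is largest (0.388121); scaling to 100 gives 35.8 : 100.0 : 93.0 : 28.8.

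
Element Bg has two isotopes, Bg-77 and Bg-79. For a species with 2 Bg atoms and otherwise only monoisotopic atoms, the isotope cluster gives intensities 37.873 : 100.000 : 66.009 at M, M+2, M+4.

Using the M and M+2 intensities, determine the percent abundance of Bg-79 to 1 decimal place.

Let p = fractional abundance of Bg-77. I(M+2)/I(M) = [C(2,1)·p^1·(1−p)] / p^2 = 2·(1−p)/p = 100.000/37.873 = 2.6404
(1−p)/p = 2.6404/2 = 1.3202  ⇒  p = 1/(1 + 1.3202) = 0.4310
Bg-77: 43.1%, Bg-79: 56.9%.

56.9%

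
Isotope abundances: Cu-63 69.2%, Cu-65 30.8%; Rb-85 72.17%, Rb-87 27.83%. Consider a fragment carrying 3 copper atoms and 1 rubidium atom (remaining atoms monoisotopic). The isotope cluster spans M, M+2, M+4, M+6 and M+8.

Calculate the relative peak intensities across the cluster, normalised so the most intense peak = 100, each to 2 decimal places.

Copper pattern (n=3): 0.33137389 : 0.44247034 : 0.19693766 : 0.02921811
Rubidium pattern (n=1): 0.7217 : 0.2783
Convolve the two distributions (both contribute in 2-u steps):
  M: 0.33137389×0.7217 = 0.239153
  M+2: 0.33137389×0.2783 + 0.44247034×0.7217 = 0.411552
  M+4: 0.44247034×0.2783 + 0.19693766×0.7217 = 0.265269
  M+6: 0.19693766×0.2783 + 0.02921811×0.7217 = 0.075894
  M+8: 0.02921811×0.2783 = 0.008131
Scale to base peak (0.411552) = 100: 58.11 : 100.00 : 64.46 : 18.44 : 1.98

58.11 : 100.00 : 64.46 : 18.44 : 1.98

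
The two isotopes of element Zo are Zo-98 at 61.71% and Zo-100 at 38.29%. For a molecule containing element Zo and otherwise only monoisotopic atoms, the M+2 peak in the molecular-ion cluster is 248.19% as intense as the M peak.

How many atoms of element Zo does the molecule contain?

With n Zo atoms, P(M+2)/P(M) = C(n,1)·p^(n−1)q / p^n = n·q/p = n · 0.3829/0.6171.
n = 2.4819 × 0.6171/0.3829 = 4.00 ≈ 4

4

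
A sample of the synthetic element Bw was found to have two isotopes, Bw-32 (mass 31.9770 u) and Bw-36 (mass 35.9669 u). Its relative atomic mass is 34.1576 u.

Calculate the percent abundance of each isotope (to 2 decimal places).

Writing the weighted mean with unknown fraction x of Bw-32:
31.9770·x + 35.9669·(1 − x) = 34.1576
(31.9770 − 35.9669)·x = 34.1576 − 35.9669
x = -1.8093 / -3.9899 = 0.45347 → 45.35% Bw-32, 54.65% Bw-36.

Bw-32: 45.35%, Bw-36: 54.65%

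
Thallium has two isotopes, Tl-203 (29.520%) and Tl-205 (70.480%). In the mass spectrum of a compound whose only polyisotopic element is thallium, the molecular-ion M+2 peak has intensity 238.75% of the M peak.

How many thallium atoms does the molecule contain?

For n independent Tl atoms, I(M+2)/I(M) = n · (abundance Tl-205) / (abundance Tl-203) = n · 0.70480/0.29520.
n = 2.3875 × 0.29520/0.70480 = 1.00 ≈ 1

1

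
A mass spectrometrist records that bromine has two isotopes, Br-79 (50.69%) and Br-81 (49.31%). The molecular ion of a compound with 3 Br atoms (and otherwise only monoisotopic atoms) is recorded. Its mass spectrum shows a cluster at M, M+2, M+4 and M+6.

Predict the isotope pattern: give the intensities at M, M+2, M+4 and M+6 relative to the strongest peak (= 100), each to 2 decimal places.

34.27 : 100.00 : 97.28 : 31.54

The 3 Br atoms are independent, so intensities follow the terms of (0.5069 + 0.4931)^3.
P(M) = 0.5069^3 = 0.130247
P(M+2) = 3 × 0.5069^2 × 0.4931^1 = 0.380103
P(M+4) = 3 × 0.5069^1 × 0.4931^2 = 0.369755
P(M+6) = 0.4931^3 = 0.119896
The M+2 peak is largest (0.380103); scaling to 100 gives 34.27 : 100.00 : 97.28 : 31.54.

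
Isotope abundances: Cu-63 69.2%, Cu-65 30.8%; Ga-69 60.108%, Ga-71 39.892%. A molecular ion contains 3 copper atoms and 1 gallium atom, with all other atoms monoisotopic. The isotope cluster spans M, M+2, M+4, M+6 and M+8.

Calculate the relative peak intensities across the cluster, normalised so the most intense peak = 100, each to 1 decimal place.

Copper pattern (n=3): 0.33137389 : 0.44247034 : 0.19693766 : 0.02921811
Gallium pattern (n=1): 0.60108 : 0.39892
Convolve the two distributions (both contribute in 2-u steps):
  M: 0.33137389×0.60108 = 0.199182
  M+2: 0.33137389×0.39892 + 0.44247034×0.60108 = 0.398152
  M+4: 0.44247034×0.39892 + 0.19693766×0.60108 = 0.294886
  M+6: 0.19693766×0.39892 + 0.02921811×0.60108 = 0.096125
  M+8: 0.02921811×0.39892 = 0.011656
Scale to base peak (0.398152) = 100: 50.0 : 100.0 : 74.1 : 24.1 : 2.9

50.0 : 100.0 : 74.1 : 24.1 : 2.9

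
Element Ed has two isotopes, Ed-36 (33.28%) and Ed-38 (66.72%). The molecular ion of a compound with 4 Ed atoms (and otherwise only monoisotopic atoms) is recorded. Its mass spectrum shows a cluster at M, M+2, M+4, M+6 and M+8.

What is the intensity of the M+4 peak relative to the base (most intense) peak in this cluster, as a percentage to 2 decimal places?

74.82%

(0.3328 + 0.6672)^4 gives M 0.0123, M+2 0.0984, M+4 0.2958, M+6 0.3954, M+8 0.1982; the largest is M+6.
P(M+6) = C(4,3) × 0.3328^1 × 0.6672^3 = 4 × 0.3328 × 0.29700798 = 0.395377 (base)
P(M+4) = C(4,2) × 0.3328^2 × 0.6672^2 = 6 × 0.11075584 × 0.44515584 = 0.295822
Relative intensity = 0.295822 / 0.395377 × 100 = 74.82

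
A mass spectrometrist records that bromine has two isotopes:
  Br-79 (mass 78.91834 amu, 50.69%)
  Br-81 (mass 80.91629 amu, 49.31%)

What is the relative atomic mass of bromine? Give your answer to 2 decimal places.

79.90 amu

The abundance-weighted mean is 0.5069 × 78.91834 + 0.4931 × 80.91629
= 40.003707 + 39.899823 = 79.903530 amu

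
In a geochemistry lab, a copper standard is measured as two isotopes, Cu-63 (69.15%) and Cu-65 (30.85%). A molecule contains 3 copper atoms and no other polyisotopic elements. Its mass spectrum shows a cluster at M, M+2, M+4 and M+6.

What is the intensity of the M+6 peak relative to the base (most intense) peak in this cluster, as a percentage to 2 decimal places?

6.63%

Term probabilities: M 0.3307, M+2 0.4425, M+4 0.1974, M+6 0.0294. Base peak = M+2.
P(M+2) = C(3,1) × 0.6915^2 × 0.3085^1 = 3 × 0.47817225 × 0.3085 = 0.442548 (base)
P(M+6) = C(3,3) × 0.6915^0 × 0.3085^3 = 1 × 1.0000 × 0.02936064 = 0.029361
Relative intensity = 0.029361 / 0.442548 × 100 = 6.63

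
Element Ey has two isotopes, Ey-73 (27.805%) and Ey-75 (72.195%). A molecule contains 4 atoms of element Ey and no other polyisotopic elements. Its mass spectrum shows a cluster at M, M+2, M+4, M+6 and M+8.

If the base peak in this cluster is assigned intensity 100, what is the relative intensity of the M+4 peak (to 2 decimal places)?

57.77

(0.27805 + 0.72195)^4 gives M 0.0060, M+2 0.0621, M+4 0.2418, M+6 0.4185, M+8 0.2717; the largest is M+6.
P(M+6) = C(4,3) × 0.27805^1 × 0.72195^3 = 4 × 0.27805 × 0.37628886 = 0.418508 (base)
P(M+4) = C(4,2) × 0.27805^2 × 0.72195^2 = 6 × 0.0773118 × 0.5212118 = 0.241775
Relative intensity = 0.241775 / 0.418508 × 100 = 57.77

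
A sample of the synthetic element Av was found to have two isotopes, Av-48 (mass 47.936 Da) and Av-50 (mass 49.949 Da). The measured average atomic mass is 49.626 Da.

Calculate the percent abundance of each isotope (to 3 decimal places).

Av-48: 16.046%, Av-50: 83.954%

With x = fraction of Av-48 (so Av-50 is 1 − x):
47.936·x + 49.949·(1 − x) = 49.626
(47.936 − 49.949)·x = 49.626 − 49.949
x = -0.323 / -2.013 = 0.16046 → 16.046% Av-48, 83.954% Av-50.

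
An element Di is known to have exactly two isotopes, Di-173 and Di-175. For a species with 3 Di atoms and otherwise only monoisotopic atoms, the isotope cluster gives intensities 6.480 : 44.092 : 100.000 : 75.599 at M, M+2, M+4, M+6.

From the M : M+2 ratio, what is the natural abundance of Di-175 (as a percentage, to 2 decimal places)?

69.40%

If p is the fraction of Di that is Di-173, then I(M+2)/I(M) = [C(3,1)·p^2·(1−p)] / p^3 = 3·(1−p)/p = 44.092/6.480 = 6.8043
(1−p)/p = 6.8043/3 = 2.2681  ⇒  p = 1/(1 + 2.2681) = 0.3060
Di-173: 30.60%, Di-175: 69.40%.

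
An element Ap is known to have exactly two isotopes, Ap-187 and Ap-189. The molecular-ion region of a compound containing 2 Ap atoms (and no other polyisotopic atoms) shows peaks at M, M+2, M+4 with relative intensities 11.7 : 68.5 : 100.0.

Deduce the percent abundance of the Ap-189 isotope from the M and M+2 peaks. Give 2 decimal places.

74.54%

If p is the fraction of Ap that is Ap-187, then I(M+2)/I(M) = [C(2,1)·p^1·(1−p)] / p^2 = 2·(1−p)/p = 68.5/11.7 = 5.8547
(1−p)/p = 5.8547/2 = 2.9274  ⇒  p = 1/(1 + 2.9274) = 0.2546
Ap-187: 25.46%, Ap-189: 74.54%.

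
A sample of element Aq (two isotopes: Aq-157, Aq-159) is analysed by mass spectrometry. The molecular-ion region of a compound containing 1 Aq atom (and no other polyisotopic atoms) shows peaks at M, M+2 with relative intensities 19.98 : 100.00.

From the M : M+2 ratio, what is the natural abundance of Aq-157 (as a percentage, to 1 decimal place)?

If p is the fraction of Aq that is Aq-157, then I(M+2)/I(M) = [C(1,1)·p^0·(1−p)] / p^1 = 1·(1−p)/p = 100.00/19.98 = 5.0050
(1−p)/p = 5.0050/1 = 5.0050  ⇒  p = 1/(1 + 5.0050) = 0.1665
Aq-157: 16.7%, Aq-159: 83.3%.

16.7%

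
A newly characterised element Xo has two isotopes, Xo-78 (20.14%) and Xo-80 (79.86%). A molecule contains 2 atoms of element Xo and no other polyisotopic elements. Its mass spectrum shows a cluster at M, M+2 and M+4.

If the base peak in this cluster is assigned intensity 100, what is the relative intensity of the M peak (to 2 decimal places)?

(0.2014 + 0.7986)^2 gives M 0.0406, M+2 0.3217, M+4 0.6378; the largest is M+4.
P(M+4) = C(2,2) × 0.2014^0 × 0.7986^2 = 1 × 1.0000 × 0.63776196 = 0.637762 (base)
P(M) = C(2,0) × 0.2014^2 × 0.7986^0 = 1 × 0.04056196 × 1.0000 = 0.040562
Relative intensity = 0.040562 / 0.637762 × 100 = 6.36

6.36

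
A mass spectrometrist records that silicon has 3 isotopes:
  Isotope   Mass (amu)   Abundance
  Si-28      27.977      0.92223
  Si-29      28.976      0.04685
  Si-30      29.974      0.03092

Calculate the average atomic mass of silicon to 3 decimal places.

28.086 amu

The abundance-weighted mean is 0.92223 × 27.977 + 0.04685 × 28.976 + 0.03092 × 29.974
= 25.8012 + 1.3575 + 0.9268 = 28.0855 amu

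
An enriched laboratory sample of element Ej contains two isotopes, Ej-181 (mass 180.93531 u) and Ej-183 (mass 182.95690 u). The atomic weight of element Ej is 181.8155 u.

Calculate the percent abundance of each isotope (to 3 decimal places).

Ej-181: 56.461%, Ej-183: 43.539%

Let x be the fractional abundance of Ej-181; then Ej-183 has abundance 1 − x.
180.93531·x + 182.95690·(1 − x) = 181.8155
(180.93531 − 182.95690)·x = 181.8155 − 182.95690
x = -1.14140 / -2.02159 = 0.56461 → 56.461% Ej-181, 43.539% Ej-183.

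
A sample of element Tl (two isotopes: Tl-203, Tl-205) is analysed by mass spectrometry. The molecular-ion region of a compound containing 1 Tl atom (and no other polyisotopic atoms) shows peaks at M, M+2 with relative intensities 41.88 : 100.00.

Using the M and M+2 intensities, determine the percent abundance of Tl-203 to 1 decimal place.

If p is the fraction of Tl that is Tl-203, then I(M+2)/I(M) = [C(1,1)·p^0·(1−p)] / p^1 = 1·(1−p)/p = 100.00/41.88 = 2.3878
(1−p)/p = 2.3878/1 = 2.3878  ⇒  p = 1/(1 + 2.3878) = 0.2952
Tl-203: 29.5%, Tl-205: 70.5%.

29.5%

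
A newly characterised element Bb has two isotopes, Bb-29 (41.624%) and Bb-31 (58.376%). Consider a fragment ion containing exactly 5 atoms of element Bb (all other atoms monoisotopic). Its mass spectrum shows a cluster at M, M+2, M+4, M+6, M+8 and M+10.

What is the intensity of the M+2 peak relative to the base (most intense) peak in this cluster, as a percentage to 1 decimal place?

Binomial terms of (0.41624 + 0.58376)^5: M 0.0125, M+2 0.0876, M+4 0.2458, M+6 0.3447, M+8 0.2417, M+10 0.0678 → M+6 is the base peak.
P(M+6) = C(5,3) × 0.41624^2 × 0.58376^3 = 10 × 0.17325574 × 0.19893124 = 0.344660 (base)
P(M+2) = C(5,1) × 0.41624^4 × 0.58376^1 = 5 × 0.03001755 × 0.58376 = 0.087615
Relative intensity = 0.087615 / 0.344660 × 100 = 25.4

25.4%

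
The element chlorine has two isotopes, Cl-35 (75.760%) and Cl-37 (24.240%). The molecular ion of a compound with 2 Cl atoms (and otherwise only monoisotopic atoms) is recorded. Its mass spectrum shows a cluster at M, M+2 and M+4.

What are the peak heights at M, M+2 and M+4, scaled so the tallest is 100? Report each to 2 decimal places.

Expanding (0.75760 + 0.24240)^2:
P(M) = 0.75760^2 = 0.573958
P(M+2) = 2 × 0.75760^1 × 0.24240^1 = 0.367284
P(M+4) = 0.24240^2 = 0.058758
The M peak is largest (0.573958); scaling to 100 gives 100.00 : 63.99 : 10.24.

100.00 : 63.99 : 10.24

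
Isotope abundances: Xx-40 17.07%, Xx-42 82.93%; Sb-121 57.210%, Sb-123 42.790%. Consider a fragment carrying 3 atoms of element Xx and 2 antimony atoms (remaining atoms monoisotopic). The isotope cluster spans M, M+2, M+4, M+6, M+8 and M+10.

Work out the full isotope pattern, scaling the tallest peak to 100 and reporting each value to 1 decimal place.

0.4 : 7.0 : 40.7 : 100.0 : 92.3 : 28.0

Element Xx pattern (n=3): 0.00497394 : 0.07249365 : 0.35219088 : 0.57034153
Antimony pattern (n=2): 0.32729841 : 0.48960318 : 0.18309841
Convolve the two distributions (both contribute in 2-u steps):
  M: 0.00497394×0.32729841 = 0.001628
  M+2: 0.00497394×0.48960318 + 0.07249365×0.32729841 = 0.026162
  M+4: 0.00497394×0.18309841 + 0.07249365×0.48960318 + 0.35219088×0.32729841 = 0.151675
  M+6: 0.07249365×0.18309841 + 0.35219088×0.48960318 + 0.57034153×0.32729841 = 0.372379
  M+8: 0.35219088×0.18309841 + 0.57034153×0.48960318 = 0.343727
  M+10: 0.57034153×0.18309841 = 0.104429
Scale to base peak (0.372379) = 100: 0.4 : 7.0 : 40.7 : 100.0 : 92.3 : 28.0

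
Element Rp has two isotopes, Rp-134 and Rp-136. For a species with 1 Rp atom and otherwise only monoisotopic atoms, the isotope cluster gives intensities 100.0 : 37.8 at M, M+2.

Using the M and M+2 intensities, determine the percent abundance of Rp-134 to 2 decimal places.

72.57%

If p is the fraction of Rp that is Rp-134, then I(M+2)/I(M) = [C(1,1)·p^0·(1−p)] / p^1 = 1·(1−p)/p = 37.8/100.0 = 0.3780
(1−p)/p = 0.3780/1 = 0.3780  ⇒  p = 1/(1 + 0.3780) = 0.7257
Rp-134: 72.57%, Rp-136: 27.43%.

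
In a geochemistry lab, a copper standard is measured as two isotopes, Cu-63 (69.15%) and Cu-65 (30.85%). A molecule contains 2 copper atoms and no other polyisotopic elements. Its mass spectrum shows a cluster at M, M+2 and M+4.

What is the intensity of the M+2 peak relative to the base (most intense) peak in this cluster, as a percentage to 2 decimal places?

(0.6915 + 0.3085)^2 gives M 0.4782, M+2 0.4267, M+4 0.0952; the largest is M.
P(M) = C(2,0) × 0.6915^2 × 0.3085^0 = 1 × 0.47817225 × 1.0000 = 0.478172 (base)
P(M+2) = C(2,1) × 0.6915^1 × 0.3085^1 = 2 × 0.6915 × 0.3085 = 0.426656
Relative intensity = 0.426656 / 0.478172 × 100 = 89.23

89.23%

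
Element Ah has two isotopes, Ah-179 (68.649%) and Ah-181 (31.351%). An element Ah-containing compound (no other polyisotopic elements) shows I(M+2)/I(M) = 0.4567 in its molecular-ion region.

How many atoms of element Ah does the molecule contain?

The M+2/M ratio from n Ah atoms is n · q/p = n · 0.31351/0.68649.
n = 0.4567 × 0.68649/0.31351 = 1.00 ≈ 1

1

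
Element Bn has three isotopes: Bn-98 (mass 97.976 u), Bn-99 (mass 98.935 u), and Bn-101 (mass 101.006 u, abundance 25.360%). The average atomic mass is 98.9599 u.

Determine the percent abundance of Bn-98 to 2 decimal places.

Let x and y be the fractions of Bn-98 and Bn-99. Then x + y = 1 − 0.25360 = 0.74640 and 97.976x + 98.935y = 98.9599 − 0.25360×101.006 = 73.3447784.
Substituting: 97.976x + 98.935(0.74640 − x) = 73.3447784
(97.976 − 98.935)x = -0.5003056  ⇒  x = 0.52170, y = 0.22470
Bn-98: 52.17%, Bn-99: 22.47%.

52.17%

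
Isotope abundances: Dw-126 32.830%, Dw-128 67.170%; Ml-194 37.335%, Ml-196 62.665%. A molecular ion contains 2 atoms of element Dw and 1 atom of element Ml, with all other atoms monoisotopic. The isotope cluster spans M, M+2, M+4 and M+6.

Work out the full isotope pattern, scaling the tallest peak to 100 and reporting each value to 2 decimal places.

9.05 : 52.20 : 100.00 : 63.56

Element Dw pattern (n=2): 0.10778089 : 0.44103822 : 0.45118089
Element Ml pattern (n=1): 0.37335 : 0.62665
Convolve the two distributions (both contribute in 2-u steps):
  M: 0.10778089×0.37335 = 0.040240
  M+2: 0.10778089×0.62665 + 0.44103822×0.37335 = 0.232203
  M+4: 0.44103822×0.62665 + 0.45118089×0.37335 = 0.444825
  M+6: 0.45118089×0.62665 = 0.282733
Scale to base peak (0.444825) = 100: 9.05 : 52.20 : 100.00 : 63.56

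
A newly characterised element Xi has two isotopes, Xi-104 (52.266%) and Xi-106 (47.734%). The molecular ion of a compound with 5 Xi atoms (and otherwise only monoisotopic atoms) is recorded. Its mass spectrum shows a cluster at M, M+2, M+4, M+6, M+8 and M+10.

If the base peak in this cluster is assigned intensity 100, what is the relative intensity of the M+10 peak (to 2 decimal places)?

Term probabilities: M 0.0390, M+2 0.1781, M+4 0.3253, M+6 0.2971, M+8 0.1357, M+10 0.0248. Base peak = M+4.
P(M+4) = C(5,2) × 0.52266^3 × 0.47734^2 = 10 × 0.14277685 × 0.22785348 = 0.325322 (base)
P(M+10) = C(5,5) × 0.52266^0 × 0.47734^5 = 1 × 1.0000 × 0.02478216 = 0.024782
Relative intensity = 0.024782 / 0.325322 × 100 = 7.62

7.62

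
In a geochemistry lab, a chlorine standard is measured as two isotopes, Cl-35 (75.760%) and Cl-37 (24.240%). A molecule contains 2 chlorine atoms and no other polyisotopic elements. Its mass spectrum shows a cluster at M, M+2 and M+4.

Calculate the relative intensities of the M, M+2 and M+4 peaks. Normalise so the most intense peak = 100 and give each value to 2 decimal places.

Expanding (0.75760 + 0.24240)^2:
P(M) = 0.75760^2 = 0.573958
P(M+2) = 2 × 0.75760^1 × 0.24240^1 = 0.367284
P(M+4) = 0.24240^2 = 0.058758
The M peak is largest (0.573958); scaling to 100 gives 100.00 : 63.99 : 10.24.

100.00 : 63.99 : 10.24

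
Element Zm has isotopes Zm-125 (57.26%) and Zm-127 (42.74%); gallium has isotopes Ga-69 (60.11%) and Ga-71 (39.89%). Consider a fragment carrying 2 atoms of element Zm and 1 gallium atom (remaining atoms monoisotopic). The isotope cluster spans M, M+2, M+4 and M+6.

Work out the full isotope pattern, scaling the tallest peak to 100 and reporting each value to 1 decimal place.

46.4 : 100.0 : 71.8 : 17.1

Element Zm pattern (n=2): 0.32787076 : 0.48945848 : 0.18267076
Gallium pattern (n=1): 0.6011 : 0.3989
Convolve the two distributions (both contribute in 2-u steps):
  M: 0.32787076×0.6011 = 0.197083
  M+2: 0.32787076×0.3989 + 0.48945848×0.6011 = 0.425001
  M+4: 0.48945848×0.3989 + 0.18267076×0.6011 = 0.305048
  M+6: 0.18267076×0.3989 = 0.072867
Scale to base peak (0.425001) = 100: 46.4 : 100.0 : 71.8 : 17.1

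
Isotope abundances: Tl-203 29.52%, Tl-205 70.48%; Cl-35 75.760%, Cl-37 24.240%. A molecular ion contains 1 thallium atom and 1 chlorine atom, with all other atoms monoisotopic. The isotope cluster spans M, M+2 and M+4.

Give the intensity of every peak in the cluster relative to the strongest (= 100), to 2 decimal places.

36.93 : 100.00 : 28.21

Thallium pattern (n=1): 0.2952 : 0.7048
Chlorine pattern (n=1): 0.7576 : 0.2424
Convolve the two distributions (both contribute in 2-u steps):
  M: 0.2952×0.7576 = 0.223644
  M+2: 0.2952×0.2424 + 0.7048×0.7576 = 0.605513
  M+4: 0.7048×0.2424 = 0.170844
Scale to base peak (0.605513) = 100: 36.93 : 100.00 : 28.21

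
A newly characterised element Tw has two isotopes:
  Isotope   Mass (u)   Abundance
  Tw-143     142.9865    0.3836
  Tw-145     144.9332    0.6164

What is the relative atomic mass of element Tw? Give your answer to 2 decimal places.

144.19 u

Weight each isotope mass by its fractional abundance: 0.3836 × 142.9865 + 0.6164 × 144.9332
= 54.84962 + 89.33682 = 144.18644 u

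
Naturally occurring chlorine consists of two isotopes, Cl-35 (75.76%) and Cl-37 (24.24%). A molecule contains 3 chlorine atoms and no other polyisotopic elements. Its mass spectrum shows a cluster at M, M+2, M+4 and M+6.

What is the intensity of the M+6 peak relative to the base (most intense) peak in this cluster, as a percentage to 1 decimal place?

3.3%

(0.7576 + 0.2424)^3 gives M 0.4348, M+2 0.4174, M+4 0.1335, M+6 0.0142; the largest is M.
P(M) = C(3,0) × 0.7576^3 × 0.2424^0 = 1 × 0.4348304 × 1.0000 = 0.434830 (base)
P(M+6) = C(3,3) × 0.7576^0 × 0.2424^3 = 1 × 1.0000 × 0.01424288 = 0.014243
Relative intensity = 0.014243 / 0.434830 × 100 = 3.3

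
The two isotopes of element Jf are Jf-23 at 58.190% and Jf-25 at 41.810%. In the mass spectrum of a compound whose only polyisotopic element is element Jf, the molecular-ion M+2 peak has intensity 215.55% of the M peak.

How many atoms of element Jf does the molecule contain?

For n independent Jf atoms, I(M+2)/I(M) = n · (abundance Jf-25) / (abundance Jf-23) = n · 0.41810/0.58190.
n = 2.1555 × 0.58190/0.41810 = 3.00 ≈ 3

3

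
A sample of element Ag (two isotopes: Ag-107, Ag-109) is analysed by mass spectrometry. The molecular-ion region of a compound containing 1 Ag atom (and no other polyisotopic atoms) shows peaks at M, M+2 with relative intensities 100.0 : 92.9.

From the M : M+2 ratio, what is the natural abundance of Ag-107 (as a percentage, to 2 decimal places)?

51.84%

Write p for the Ag-107 fraction. I(M+2)/I(M) = [C(1,1)·p^0·(1−p)] / p^1 = 1·(1−p)/p = 92.9/100.0 = 0.9290
(1−p)/p = 0.9290/1 = 0.9290  ⇒  p = 1/(1 + 0.9290) = 0.5184
Ag-107: 51.84%, Ag-109: 48.16%.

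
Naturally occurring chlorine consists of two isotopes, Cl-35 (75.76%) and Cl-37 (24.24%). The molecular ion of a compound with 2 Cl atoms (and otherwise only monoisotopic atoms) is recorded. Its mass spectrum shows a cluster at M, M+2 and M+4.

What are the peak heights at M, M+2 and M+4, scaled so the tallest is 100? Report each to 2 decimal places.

100.00 : 63.99 : 10.24

Each Cl atom is independently Cl-35 (p = 0.7576) or Cl-37 (q = 0.2424); the cluster is the binomial expansion (p + q)^2.
P(M) = 0.7576^2 = 0.573958
P(M+2) = 2 × 0.7576^1 × 0.2424^1 = 0.367284
P(M+4) = 0.2424^2 = 0.058758
The M peak is largest (0.573958); scaling to 100 gives 100.00 : 63.99 : 10.24.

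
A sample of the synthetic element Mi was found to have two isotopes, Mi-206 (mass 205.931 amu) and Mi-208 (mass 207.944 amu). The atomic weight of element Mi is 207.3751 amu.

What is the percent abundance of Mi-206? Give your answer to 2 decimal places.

With x = fraction of Mi-206 (so Mi-208 is 1 − x):
205.931·x + 207.944·(1 − x) = 207.3751
(205.931 − 207.944)·x = 207.3751 − 207.944
x = -0.5689 / -2.013 = 0.28261 → 28.26% Mi-206, 71.74% Mi-208.

28.26%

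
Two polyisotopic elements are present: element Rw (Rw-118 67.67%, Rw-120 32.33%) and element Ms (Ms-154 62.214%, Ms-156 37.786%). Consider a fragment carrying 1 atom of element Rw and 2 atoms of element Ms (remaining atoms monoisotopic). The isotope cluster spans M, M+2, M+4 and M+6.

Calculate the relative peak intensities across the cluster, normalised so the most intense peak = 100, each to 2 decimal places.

Element Rw pattern (n=1): 0.6767 : 0.3233
Element Ms pattern (n=2): 0.38705818 : 0.47016364 : 0.14277818
Convolve the two distributions (both contribute in 2-u steps):
  M: 0.6767×0.38705818 = 0.261922
  M+2: 0.6767×0.47016364 + 0.3233×0.38705818 = 0.443296
  M+4: 0.6767×0.14277818 + 0.3233×0.47016364 = 0.248622
  M+6: 0.3233×0.14277818 = 0.046160
Scale to base peak (0.443296) = 100: 59.09 : 100.00 : 56.08 : 10.41

59.09 : 100.00 : 56.08 : 10.41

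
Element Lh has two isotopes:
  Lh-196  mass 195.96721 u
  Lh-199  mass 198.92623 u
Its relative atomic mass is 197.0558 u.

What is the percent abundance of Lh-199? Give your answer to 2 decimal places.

36.79%

With x = fraction of Lh-196 (so Lh-199 is 1 − x):
195.96721·x + 198.92623·(1 − x) = 197.0558
(195.96721 − 198.92623)·x = 197.0558 − 198.92623
x = -1.87043 / -2.95902 = 0.63211 → 63.21% Lh-196, 36.79% Lh-199.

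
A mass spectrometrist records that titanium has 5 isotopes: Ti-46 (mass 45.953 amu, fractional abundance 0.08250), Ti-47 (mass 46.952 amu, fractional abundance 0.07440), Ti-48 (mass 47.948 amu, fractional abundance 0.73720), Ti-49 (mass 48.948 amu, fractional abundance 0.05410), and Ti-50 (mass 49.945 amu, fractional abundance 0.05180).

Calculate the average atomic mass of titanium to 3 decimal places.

The abundance-weighted mean is 0.08250 × 45.953 + 0.07440 × 46.952 + 0.73720 × 47.948 + 0.05410 × 48.948 + 0.05180 × 49.945
= 3.7911 + 3.4932 + 35.3473 + 2.6481 + 2.5872 = 47.8669 amu

47.867 amu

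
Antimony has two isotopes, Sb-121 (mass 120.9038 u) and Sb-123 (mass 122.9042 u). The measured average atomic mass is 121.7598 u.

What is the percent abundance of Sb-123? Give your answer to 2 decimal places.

Writing the weighted mean with unknown fraction x of Sb-121:
120.9038·x + 122.9042·(1 − x) = 121.7598
(120.9038 − 122.9042)·x = 121.7598 − 122.9042
x = -1.1444 / -2.0004 = 0.57209 → 57.21% Sb-121, 42.79% Sb-123.

42.79%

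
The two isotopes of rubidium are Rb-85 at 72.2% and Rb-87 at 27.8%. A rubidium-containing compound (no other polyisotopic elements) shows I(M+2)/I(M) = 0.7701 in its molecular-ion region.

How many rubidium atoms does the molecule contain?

2

The M+2/M ratio from n Rb atoms is n · q/p = n · 0.278/0.722.
n = 0.7701 × 0.722/0.278 = 2.00 ≈ 2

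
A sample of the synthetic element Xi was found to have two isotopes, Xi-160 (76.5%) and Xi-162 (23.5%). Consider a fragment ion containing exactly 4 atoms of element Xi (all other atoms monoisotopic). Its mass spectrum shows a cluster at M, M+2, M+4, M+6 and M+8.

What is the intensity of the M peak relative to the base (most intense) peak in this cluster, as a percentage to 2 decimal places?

81.38%

Binomial terms of (0.765 + 0.235)^4: M 0.3425, M+2 0.4208, M+4 0.1939, M+6 0.0397, M+8 0.0030 → M+2 is the base peak.
P(M+2) = C(4,1) × 0.765^3 × 0.235^1 = 4 × 0.44769713 × 0.2350 = 0.420835 (base)
P(M) = C(4,0) × 0.765^4 × 0.235^0 = 1 × 0.3424883 × 1.0000 = 0.342488
Relative intensity = 0.342488 / 0.420835 × 100 = 81.38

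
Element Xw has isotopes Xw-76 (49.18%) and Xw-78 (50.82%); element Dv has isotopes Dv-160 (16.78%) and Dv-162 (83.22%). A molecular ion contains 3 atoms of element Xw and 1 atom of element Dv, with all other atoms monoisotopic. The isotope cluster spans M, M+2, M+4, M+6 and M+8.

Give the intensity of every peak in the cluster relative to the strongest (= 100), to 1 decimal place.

5.4 : 43.4 : 100.0 : 91.5 : 29.5

Element Xw pattern (n=3): 0.11895031 : 0.36875079 : 0.38104749 : 0.13125141
Element Dv pattern (n=1): 0.1678 : 0.8322
Convolve the two distributions (both contribute in 2-u steps):
  M: 0.11895031×0.1678 = 0.019960
  M+2: 0.11895031×0.8322 + 0.36875079×0.1678 = 0.160867
  M+4: 0.36875079×0.8322 + 0.38104749×0.1678 = 0.370814
  M+6: 0.38104749×0.8322 + 0.13125141×0.1678 = 0.339132
  M+8: 0.13125141×0.8322 = 0.109227
Scale to base peak (0.370814) = 100: 5.4 : 43.4 : 100.0 : 91.5 : 29.5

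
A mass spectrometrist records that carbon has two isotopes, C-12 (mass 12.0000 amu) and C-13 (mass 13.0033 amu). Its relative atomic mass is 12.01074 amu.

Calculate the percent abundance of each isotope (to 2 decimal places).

C-12: 98.93%, C-13: 1.07%

Writing the weighted mean with unknown fraction x of C-12:
12.0000·x + 13.0033·(1 − x) = 12.01074
(12.0000 − 13.0033)·x = 12.01074 − 13.0033
x = -0.99256 / -1.0033 = 0.98930 → 98.93% C-12, 1.07% C-13.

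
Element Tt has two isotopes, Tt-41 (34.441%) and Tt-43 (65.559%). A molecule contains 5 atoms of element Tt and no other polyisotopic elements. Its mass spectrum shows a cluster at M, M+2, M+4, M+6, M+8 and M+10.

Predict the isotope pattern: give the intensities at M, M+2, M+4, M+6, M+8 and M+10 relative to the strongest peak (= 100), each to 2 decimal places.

1.45 : 13.80 : 52.53 : 100.00 : 95.18 : 36.23

Expanding (0.34441 + 0.65559)^5:
P(M) = 0.34441^5 = 0.004846
P(M+2) = 5 × 0.34441^4 × 0.65559^1 = 0.046122
P(M+4) = 10 × 0.34441^3 × 0.65559^2 = 0.175587
P(M+6) = 10 × 0.34441^2 × 0.65559^3 = 0.334232
P(M+8) = 5 × 0.34441^1 × 0.65559^4 = 0.318108
P(M+10) = 0.65559^5 = 0.121105
The M+6 peak is largest (0.334232); scaling to 100 gives 1.45 : 13.80 : 52.53 : 100.00 : 95.18 : 36.23.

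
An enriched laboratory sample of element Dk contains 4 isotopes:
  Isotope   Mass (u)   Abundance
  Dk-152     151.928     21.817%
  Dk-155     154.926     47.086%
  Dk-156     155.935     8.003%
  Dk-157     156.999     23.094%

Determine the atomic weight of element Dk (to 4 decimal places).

The abundance-weighted mean is 0.21817 × 151.928 + 0.47086 × 154.926 + 0.08003 × 155.935 + 0.23094 × 156.999
= 33.14613 + 72.94846 + 12.47948 + 36.25735 = 154.83142 u

154.8314 u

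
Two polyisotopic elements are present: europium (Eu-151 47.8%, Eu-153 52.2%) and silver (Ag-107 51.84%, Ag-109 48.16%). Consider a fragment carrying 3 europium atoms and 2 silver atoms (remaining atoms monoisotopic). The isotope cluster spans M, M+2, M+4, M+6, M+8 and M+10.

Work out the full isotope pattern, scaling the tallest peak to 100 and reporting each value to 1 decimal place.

9.3 : 47.6 : 97.7 : 100.0 : 51.1 : 10.4

Europium pattern (n=3): 0.10921535 : 0.35780594 : 0.39074206 : 0.14223665
Silver pattern (n=2): 0.26873856 : 0.49932288 : 0.23193856
Convolve the two distributions (both contribute in 2-u steps):
  M: 0.10921535×0.26873856 = 0.029350
  M+2: 0.10921535×0.49932288 + 0.35780594×0.26873856 = 0.150690
  M+4: 0.10921535×0.23193856 + 0.35780594×0.49932288 + 0.39074206×0.26873856 = 0.308999
  M+6: 0.35780594×0.23193856 + 0.39074206×0.49932288 + 0.14223665×0.26873856 = 0.316320
  M+8: 0.39074206×0.23193856 + 0.14223665×0.49932288 = 0.161650
  M+10: 0.14223665×0.23193856 = 0.032990
Scale to base peak (0.316320) = 100: 9.3 : 47.6 : 97.7 : 100.0 : 51.1 : 10.4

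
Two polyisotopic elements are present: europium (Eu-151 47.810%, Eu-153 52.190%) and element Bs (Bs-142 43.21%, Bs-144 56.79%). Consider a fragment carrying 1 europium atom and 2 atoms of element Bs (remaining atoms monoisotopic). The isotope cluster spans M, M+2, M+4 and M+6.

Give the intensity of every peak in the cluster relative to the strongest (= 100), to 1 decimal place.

Europium pattern (n=1): 0.4781 : 0.5219
Element Bs pattern (n=2): 0.18671041 : 0.49077918 : 0.32251041
Convolve the two distributions (both contribute in 2-u steps):
  M: 0.4781×0.18671041 = 0.089266
  M+2: 0.4781×0.49077918 + 0.5219×0.18671041 = 0.332086
  M+4: 0.4781×0.32251041 + 0.5219×0.49077918 = 0.410330
  M+6: 0.5219×0.32251041 = 0.168318
Scale to base peak (0.410330) = 100: 21.8 : 80.9 : 100.0 : 41.0

21.8 : 80.9 : 100.0 : 41.0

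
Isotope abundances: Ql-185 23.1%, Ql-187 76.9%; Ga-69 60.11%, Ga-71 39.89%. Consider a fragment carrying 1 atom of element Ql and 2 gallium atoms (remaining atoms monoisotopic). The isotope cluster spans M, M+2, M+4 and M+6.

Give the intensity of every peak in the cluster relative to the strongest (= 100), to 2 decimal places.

Element Ql pattern (n=1): 0.2310 : 0.7690
Gallium pattern (n=2): 0.36132121 : 0.47955758 : 0.15912121
Convolve the two distributions (both contribute in 2-u steps):
  M: 0.2310×0.36132121 = 0.083465
  M+2: 0.2310×0.47955758 + 0.7690×0.36132121 = 0.388634
  M+4: 0.2310×0.15912121 + 0.7690×0.47955758 = 0.405537
  M+6: 0.7690×0.15912121 = 0.122364
Scale to base peak (0.405537) = 100: 20.58 : 95.83 : 100.00 : 30.17

20.58 : 95.83 : 100.00 : 30.17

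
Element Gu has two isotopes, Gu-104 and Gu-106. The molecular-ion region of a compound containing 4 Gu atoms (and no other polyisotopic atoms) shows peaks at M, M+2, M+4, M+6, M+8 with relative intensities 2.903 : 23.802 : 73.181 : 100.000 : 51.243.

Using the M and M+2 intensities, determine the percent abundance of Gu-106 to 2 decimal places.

Write p for the Gu-104 fraction. I(M+2)/I(M) = [C(4,1)·p^3·(1−p)] / p^4 = 4·(1−p)/p = 23.802/2.903 = 8.1991
(1−p)/p = 8.1991/4 = 2.0498  ⇒  p = 1/(1 + 2.0498) = 0.3279
Gu-104: 32.79%, Gu-106: 67.21%.

67.21%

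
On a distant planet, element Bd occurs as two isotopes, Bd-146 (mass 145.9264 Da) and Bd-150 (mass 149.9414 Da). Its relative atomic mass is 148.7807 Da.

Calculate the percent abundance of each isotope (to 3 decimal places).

Bd-146: 28.909%, Bd-150: 71.091%

With x = fraction of Bd-146 (so Bd-150 is 1 − x):
145.9264·x + 149.9414·(1 − x) = 148.7807
(145.9264 − 149.9414)·x = 148.7807 − 149.9414
x = -1.1607 / -4.0150 = 0.28909 → 28.909% Bd-146, 71.091% Bd-150.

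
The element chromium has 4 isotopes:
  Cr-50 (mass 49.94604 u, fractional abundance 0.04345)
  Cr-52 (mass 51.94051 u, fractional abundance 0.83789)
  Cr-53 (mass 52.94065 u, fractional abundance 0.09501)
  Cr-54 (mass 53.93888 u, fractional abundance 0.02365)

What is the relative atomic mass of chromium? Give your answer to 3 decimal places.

Ar = Σ fᵢ·mᵢ = 0.04345 × 49.94604 + 0.83789 × 51.94051 + 0.09501 × 52.94065 + 0.02365 × 53.93888
= 2.170155 + 43.520434 + 5.029891 + 1.275655 = 51.996135 u

51.996 u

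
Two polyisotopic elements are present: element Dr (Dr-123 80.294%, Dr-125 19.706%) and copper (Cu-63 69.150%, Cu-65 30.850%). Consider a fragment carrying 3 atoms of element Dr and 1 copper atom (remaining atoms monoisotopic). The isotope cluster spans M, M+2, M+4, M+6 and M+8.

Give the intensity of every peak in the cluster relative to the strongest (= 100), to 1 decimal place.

Element Dr pattern (n=3): 0.51766557 : 0.38114122 : 0.09354085 : 0.00765236
Copper pattern (n=1): 0.6915 : 0.3085
Convolve the two distributions (both contribute in 2-u steps):
  M: 0.51766557×0.6915 = 0.357966
  M+2: 0.51766557×0.3085 + 0.38114122×0.6915 = 0.423259
  M+4: 0.38114122×0.3085 + 0.09354085×0.6915 = 0.182266
  M+6: 0.09354085×0.3085 + 0.00765236×0.6915 = 0.034149
  M+8: 0.00765236×0.3085 = 0.002361
Scale to base peak (0.423259) = 100: 84.6 : 100.0 : 43.1 : 8.1 : 0.6

84.6 : 100.0 : 43.1 : 8.1 : 0.6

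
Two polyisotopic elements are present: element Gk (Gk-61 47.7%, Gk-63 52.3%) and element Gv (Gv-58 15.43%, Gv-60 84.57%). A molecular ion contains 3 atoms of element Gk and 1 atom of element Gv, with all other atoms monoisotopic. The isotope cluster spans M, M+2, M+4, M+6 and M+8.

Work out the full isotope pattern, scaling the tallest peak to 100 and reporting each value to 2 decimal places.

4.62 : 40.54 : 100.00 : 97.46 : 33.39

Element Gk pattern (n=3): 0.10853133 : 0.356993 : 0.39142 : 0.14305567
Element Gv pattern (n=1): 0.1543 : 0.8457
Convolve the two distributions (both contribute in 2-u steps):
  M: 0.10853133×0.1543 = 0.016746
  M+2: 0.10853133×0.8457 + 0.356993×0.1543 = 0.146869
  M+4: 0.356993×0.8457 + 0.39142×0.1543 = 0.362305
  M+6: 0.39142×0.8457 + 0.14305567×0.1543 = 0.353097
  M+8: 0.14305567×0.8457 = 0.120982
Scale to base peak (0.362305) = 100: 4.62 : 40.54 : 100.00 : 97.46 : 33.39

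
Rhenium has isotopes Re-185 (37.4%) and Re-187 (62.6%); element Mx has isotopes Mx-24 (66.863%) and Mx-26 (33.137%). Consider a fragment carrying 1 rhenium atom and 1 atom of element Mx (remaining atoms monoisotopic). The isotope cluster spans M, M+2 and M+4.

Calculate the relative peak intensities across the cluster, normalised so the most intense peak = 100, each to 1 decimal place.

46.1 : 100.0 : 38.2

Rhenium pattern (n=1): 0.3740 : 0.6260
Element Mx pattern (n=1): 0.66863 : 0.33137
Convolve the two distributions (both contribute in 2-u steps):
  M: 0.3740×0.66863 = 0.250068
  M+2: 0.3740×0.33137 + 0.6260×0.66863 = 0.542495
  M+4: 0.6260×0.33137 = 0.207438
Scale to base peak (0.542495) = 100: 46.1 : 100.0 : 38.2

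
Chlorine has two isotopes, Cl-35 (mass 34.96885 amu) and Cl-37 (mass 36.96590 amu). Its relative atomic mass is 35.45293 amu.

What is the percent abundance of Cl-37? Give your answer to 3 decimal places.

24.240%

Let x be the fractional abundance of Cl-35; then Cl-37 has abundance 1 − x.
34.96885·x + 36.96590·(1 − x) = 35.45293
(34.96885 − 36.96590)·x = 35.45293 − 36.96590
x = -1.51297 / -1.99705 = 0.75760 → 75.760% Cl-35, 24.240% Cl-37.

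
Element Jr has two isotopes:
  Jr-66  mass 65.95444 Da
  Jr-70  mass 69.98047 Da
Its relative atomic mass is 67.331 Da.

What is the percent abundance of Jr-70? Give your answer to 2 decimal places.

Let x be the fractional abundance of Jr-66; then Jr-70 has abundance 1 − x.
65.95444·x + 69.98047·(1 − x) = 67.331
(65.95444 − 69.98047)·x = 67.331 − 69.98047
x = -2.64947 / -4.02603 = 0.65809 → 65.81% Jr-66, 34.19% Jr-70.

34.19%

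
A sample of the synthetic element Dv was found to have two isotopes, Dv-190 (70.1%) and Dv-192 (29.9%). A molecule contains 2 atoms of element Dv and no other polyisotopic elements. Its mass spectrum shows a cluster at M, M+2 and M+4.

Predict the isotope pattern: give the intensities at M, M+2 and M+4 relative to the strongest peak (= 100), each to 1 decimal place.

The 2 Dv atoms are independent, so intensities follow the terms of (0.701 + 0.299)^2.
P(M) = 0.701^2 = 0.491401
P(M+2) = 2 × 0.701^1 × 0.299^1 = 0.419198
P(M+4) = 0.299^2 = 0.089401
The M peak is largest (0.491401); scaling to 100 gives 100.0 : 85.3 : 18.2.

100.0 : 85.3 : 18.2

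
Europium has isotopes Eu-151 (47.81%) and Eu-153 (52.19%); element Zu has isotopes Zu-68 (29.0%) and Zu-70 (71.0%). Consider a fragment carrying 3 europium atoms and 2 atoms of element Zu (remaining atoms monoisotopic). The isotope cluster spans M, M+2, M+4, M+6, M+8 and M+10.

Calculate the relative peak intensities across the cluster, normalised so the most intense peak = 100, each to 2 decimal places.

2.60 : 21.26 : 66.62 : 100.00 : 72.32 : 20.29

Europium pattern (n=3): 0.10928391 : 0.3578871 : 0.39067407 : 0.14215492
Element Zu pattern (n=2): 0.0841 : 0.4118 : 0.5041
Convolve the two distributions (both contribute in 2-u steps):
  M: 0.10928391×0.0841 = 0.009191
  M+2: 0.10928391×0.4118 + 0.3578871×0.0841 = 0.075101
  M+4: 0.10928391×0.5041 + 0.3578871×0.4118 + 0.39067407×0.0841 = 0.235324
  M+6: 0.3578871×0.5041 + 0.39067407×0.4118 + 0.14215492×0.0841 = 0.353246
  M+8: 0.39067407×0.5041 + 0.14215492×0.4118 = 0.255478
  M+10: 0.14215492×0.5041 = 0.071660
Scale to base peak (0.353246) = 100: 2.60 : 21.26 : 66.62 : 100.00 : 72.32 : 20.29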